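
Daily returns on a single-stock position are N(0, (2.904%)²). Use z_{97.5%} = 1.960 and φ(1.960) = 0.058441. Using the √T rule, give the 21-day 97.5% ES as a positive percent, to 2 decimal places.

31.11%

σ_{21d} = 2.904% × √21 = 13.308%.
ES multiplier = φ(z)/(1−α) = 0.058441/0.025 = 2.338.
ES = 13.308% × 2.338 = 31.114%.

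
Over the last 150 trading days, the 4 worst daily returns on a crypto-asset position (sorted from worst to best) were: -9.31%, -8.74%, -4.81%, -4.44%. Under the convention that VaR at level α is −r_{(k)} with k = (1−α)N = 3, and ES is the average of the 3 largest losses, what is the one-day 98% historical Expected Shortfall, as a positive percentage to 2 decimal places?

7.62%

The 3 worst returns sum to -22.86%.
ES = −(-22.86%) / 3 = 7.62%.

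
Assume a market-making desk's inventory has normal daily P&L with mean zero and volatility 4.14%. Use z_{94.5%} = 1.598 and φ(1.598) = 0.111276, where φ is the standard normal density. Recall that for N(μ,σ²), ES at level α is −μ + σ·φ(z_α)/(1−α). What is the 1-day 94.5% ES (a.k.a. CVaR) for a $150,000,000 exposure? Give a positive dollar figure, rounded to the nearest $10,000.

Tail multiplier: φ(z)/(1−α) = 0.111276 / 0.055 = 2.023.
ES = 4.14% × 2.023 = 8.375%.
On $150,000,000: 0.08375 × $150,000,000 = $12,562,500.

$12,560,000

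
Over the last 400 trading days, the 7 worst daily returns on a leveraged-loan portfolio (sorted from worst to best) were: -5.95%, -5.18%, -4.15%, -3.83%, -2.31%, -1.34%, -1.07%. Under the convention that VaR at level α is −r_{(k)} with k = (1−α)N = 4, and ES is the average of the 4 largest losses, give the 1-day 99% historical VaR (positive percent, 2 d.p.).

3.83%

k = 4; the 4th lowest return is -3.83%, so VaR = 3.83%.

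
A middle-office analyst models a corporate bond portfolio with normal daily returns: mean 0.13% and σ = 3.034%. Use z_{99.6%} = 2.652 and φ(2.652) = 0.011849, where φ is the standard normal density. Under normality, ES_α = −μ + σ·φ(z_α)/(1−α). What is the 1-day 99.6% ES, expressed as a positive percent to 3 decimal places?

Tail multiplier: φ(z)/(1−α) = 0.011849 / 0.004 = 2.962.
ES = −(0.13%) + 3.034% × 2.962 = 8.857%.

8.857%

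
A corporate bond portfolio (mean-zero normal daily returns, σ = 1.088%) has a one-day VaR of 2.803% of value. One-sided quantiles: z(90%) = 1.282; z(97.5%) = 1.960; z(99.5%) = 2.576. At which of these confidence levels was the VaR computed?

99.5%

Implied z = VaR/σ = 2.803 / 1.088 = 2.576.
This matches z(99.5%) = 2.576.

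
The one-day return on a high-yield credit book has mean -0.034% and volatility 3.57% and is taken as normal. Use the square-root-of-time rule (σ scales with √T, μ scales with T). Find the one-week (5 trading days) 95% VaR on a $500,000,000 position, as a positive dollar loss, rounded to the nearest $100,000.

$66,500,000

At 95%, z = 1.645.
σ_{5d} = 3.57% × √5 = 7.983%; μ_{5d} = 5 × -0.034% = -0.170%.
VaR = −(-0.170%) + 1.645 × 7.983% = 13.302%.
On $500,000,000: 0.13302 × $500,000,000 = $66,510,000.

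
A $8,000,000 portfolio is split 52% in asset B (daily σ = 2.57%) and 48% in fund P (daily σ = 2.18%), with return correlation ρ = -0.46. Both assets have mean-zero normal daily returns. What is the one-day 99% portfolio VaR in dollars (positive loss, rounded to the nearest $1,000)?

σ_p² = 0.52²·2.57² + 0.48²·2.18² + 2·-0.46·0.52·0.48·2.57·2.18 = 1.5944 (%²).
σ_p = √1.5944 = 1.263%.
At 99%, z = 2.326.
VaR = 2.326 × 1.263% = 2.938%; on $8,000,000 that is $235,040.

$235,000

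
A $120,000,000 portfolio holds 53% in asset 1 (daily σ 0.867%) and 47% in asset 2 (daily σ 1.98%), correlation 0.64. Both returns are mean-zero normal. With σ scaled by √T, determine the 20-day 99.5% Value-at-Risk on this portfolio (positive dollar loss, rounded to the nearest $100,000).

σ_p = √(0.53²·0.867² + 0.47²·1.98² + 2·0.64·0.53·0.47·0.867·1.98) = 1.275%.
σ_{20d} = 1.275% × √20 = 5.702%.
z(99.5%) = 2.576.
VaR = 2.576 × 5.702% = 14.688%; on $120,000,000 that is $17,625,600.

$17,600,000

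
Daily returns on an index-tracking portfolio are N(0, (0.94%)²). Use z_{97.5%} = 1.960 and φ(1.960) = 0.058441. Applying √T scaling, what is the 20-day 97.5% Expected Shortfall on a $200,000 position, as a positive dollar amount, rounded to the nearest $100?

σ_{20d} = 0.94% × √20 = 4.204%.
ES multiplier = φ(z)/(1−α) = 0.058441/0.025 = 2.338.
ES = 4.204% × 2.338 = 9.829%; on $200,000: $19,658.

$19,700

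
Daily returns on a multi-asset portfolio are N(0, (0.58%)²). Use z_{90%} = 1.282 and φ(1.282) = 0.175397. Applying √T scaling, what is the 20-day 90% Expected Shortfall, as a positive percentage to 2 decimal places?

4.55%

σ_{20d} = 0.58% × √20 = 2.594%.
ES multiplier = φ(z)/(1−α) = 0.175397/0.1 = 1.754.
ES = 2.594% × 1.754 = 4.550%.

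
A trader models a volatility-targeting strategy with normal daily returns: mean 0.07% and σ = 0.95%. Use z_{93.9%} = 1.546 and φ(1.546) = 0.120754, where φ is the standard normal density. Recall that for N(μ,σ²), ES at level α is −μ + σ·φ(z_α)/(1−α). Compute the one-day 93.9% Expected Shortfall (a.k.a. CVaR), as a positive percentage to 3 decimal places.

Tail multiplier: φ(z)/(1−α) = 0.120754 / 0.061 = 1.980.
ES = −(0.07%) + 0.95% × 1.980 = 1.811%.

1.811%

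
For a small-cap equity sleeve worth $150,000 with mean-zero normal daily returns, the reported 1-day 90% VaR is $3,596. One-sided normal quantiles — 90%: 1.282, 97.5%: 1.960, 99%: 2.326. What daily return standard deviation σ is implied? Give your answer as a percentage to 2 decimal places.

1.87%

VaR as a fraction: $3,596 / $150,000 = 2.397%.
σ = VaR / z = 2.397% / 1.282 = 1.870%.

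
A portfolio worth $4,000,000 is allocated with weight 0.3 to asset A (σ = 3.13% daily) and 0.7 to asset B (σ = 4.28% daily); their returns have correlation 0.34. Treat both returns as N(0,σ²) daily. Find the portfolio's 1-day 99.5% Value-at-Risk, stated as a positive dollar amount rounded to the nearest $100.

$353,500

σ_p² = 0.3²·3.13² + 0.7²·4.28² + 2·0.34·0.3·0.7·3.13·4.28 = 11.7707 (%²).
σ_p = √11.7707 = 3.431%.
At 99.5%, z = 2.576.
VaR = 2.576 × 3.431% = 8.838%; on $4,000,000 that is $353,520.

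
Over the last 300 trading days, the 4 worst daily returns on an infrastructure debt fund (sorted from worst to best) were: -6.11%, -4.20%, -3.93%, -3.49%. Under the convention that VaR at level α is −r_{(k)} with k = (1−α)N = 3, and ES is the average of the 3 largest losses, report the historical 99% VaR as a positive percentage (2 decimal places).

3.93%

k = 3; the 3rd lowest return is -3.93%, so VaR = 3.93%.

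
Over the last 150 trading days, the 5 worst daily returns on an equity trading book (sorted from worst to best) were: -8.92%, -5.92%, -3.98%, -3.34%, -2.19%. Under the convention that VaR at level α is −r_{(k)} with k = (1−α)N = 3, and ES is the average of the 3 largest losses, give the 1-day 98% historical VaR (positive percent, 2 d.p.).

3.98%

k = 3; the 3rd lowest return is -3.98%, so VaR = 3.98%.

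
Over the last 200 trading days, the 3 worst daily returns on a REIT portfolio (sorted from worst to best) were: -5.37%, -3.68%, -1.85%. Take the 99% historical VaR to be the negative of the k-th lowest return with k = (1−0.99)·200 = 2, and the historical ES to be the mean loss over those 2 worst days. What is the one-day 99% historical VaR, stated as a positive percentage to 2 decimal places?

k = 2; the 2nd lowest return is -3.68%, so VaR = 3.68%.

3.68%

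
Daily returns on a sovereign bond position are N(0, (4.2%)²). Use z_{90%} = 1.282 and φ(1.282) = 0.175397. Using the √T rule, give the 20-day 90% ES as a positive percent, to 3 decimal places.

σ_{20d} = 4.2% × √20 = 18.783%.
ES multiplier = φ(z)/(1−α) = 0.175397/0.1 = 1.754.
ES = 18.783% × 1.754 = 32.945%.

32.945%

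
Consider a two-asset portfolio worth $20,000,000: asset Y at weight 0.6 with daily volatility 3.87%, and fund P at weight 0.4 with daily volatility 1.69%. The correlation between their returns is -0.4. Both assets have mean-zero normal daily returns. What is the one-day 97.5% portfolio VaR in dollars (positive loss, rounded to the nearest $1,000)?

$840,000

σ_p² = 0.6²·3.87² + 0.4²·1.69² + 2·-0.4·0.6·0.4·3.87·1.69 = 4.5929 (%²).
σ_p = √4.5929 = 2.143%.
At 97.5%, z = 1.960.
VaR = 1.960 × 2.143% = 4.200%; on $20,000,000 that is $840,000.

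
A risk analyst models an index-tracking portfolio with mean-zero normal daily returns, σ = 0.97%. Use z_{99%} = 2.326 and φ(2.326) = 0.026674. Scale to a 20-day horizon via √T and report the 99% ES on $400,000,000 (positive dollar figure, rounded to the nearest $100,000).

$46,300,000

σ_{20d} = 0.97% × √20 = 4.338%.
ES multiplier = φ(z)/(1−α) = 0.026674/0.01 = 2.667.
ES = 4.338% × 2.667 = 11.569%; on $400,000,000: $46,276,000.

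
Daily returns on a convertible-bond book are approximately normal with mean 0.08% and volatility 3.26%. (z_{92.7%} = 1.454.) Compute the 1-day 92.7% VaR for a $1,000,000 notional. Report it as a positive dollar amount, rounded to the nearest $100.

VaR = −μ + z·σ = −(0.08%) + 1.454 × 3.26% = 4.660%.
On $1,000,000: 0.04660 × $1,000,000 = $46,600.

$46,600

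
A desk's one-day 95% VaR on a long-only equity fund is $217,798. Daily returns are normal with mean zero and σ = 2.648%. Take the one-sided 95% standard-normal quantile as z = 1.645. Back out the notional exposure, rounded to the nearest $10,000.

VaR as a fraction of value: z·σ = 1.645 × 2.648% = 4.35596%.
Position = $217,798 / 0.0435596 = $5,000,000.

$5,000,000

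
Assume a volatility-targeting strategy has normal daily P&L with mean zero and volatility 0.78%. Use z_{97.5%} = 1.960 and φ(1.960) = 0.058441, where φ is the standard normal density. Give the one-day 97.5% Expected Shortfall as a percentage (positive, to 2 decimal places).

1.82%

Tail multiplier: φ(z)/(1−α) = 0.058441 / 0.025 = 2.338.
ES = 0.78% × 2.338 = 1.824%.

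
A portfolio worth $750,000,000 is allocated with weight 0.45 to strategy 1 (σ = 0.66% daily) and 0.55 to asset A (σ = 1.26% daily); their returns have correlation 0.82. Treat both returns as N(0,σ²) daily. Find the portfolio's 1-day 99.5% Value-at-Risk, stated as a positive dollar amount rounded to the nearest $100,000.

$18,400,000

σ_p² = 0.45²·0.66² + 0.55²·1.26² + 2·0.82·0.45·0.55·0.66·1.26 = 0.9060 (%²).
σ_p = √0.9060 = 0.952%.
At 99.5%, z = 2.576.
VaR = 2.576 × 0.952% = 2.452%; on $750,000,000 that is $18,390,000.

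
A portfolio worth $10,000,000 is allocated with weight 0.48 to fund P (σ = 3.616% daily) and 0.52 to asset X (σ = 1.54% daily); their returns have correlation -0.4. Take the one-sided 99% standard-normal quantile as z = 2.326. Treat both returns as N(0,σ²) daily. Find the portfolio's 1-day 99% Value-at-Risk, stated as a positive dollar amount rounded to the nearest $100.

σ_p² = 0.48²·3.616² + 0.52²·1.54² + 2·-0.4·0.48·0.52·3.616·1.54 = 2.5419 (%²).
σ_p = √2.5419 = 1.594%.
VaR = 2.326 × 1.594% = 3.708%; on $10,000,000 that is $370,800.

$370,800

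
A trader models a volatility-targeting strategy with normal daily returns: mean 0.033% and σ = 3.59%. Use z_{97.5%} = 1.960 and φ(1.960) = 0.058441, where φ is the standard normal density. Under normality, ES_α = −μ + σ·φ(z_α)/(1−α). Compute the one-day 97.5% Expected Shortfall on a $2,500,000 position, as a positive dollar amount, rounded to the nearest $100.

Tail multiplier: φ(z)/(1−α) = 0.058441 / 0.025 = 2.338.
ES = −(0.033%) + 3.59% × 2.338 = 8.360%.
On $2,500,000: 0.08360 × $2,500,000 = $209,000.

$209,000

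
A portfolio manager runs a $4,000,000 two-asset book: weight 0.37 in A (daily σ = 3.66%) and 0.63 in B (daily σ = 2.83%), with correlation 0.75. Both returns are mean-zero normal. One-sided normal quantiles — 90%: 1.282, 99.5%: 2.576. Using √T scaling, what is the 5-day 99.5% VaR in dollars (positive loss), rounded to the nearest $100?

$677,000

σ_p = √(0.37²·3.66² + 0.63²·2.83² + 2·0.75·0.37·0.63·3.66·2.83) = 2.938%.
σ_{5d} = 2.938% × √5 = 6.570%.
VaR = 2.576 × 6.570% = 16.924%; on $4,000,000 that is $676,960.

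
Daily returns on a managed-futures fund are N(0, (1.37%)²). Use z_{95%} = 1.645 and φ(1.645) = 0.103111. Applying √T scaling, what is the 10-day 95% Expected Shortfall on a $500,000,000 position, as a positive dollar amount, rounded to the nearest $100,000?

σ_{10d} = 1.37% × √10 = 4.332%.
ES multiplier = φ(z)/(1−α) = 0.103111/0.05 = 2.062.
ES = 4.332% × 2.062 = 8.933%; on $500,000,000: $44,665,000.

$44,700,000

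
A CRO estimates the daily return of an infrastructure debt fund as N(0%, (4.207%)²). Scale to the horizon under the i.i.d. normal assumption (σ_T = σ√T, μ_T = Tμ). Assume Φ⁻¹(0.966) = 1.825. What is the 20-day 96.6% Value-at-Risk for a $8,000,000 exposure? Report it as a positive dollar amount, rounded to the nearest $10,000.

$2,750,000

σ_{20d} = 4.207% × √20 = 18.814%.
VaR = 1.825 × 18.814% = 34.336%.
On $8,000,000: 0.34336 × $8,000,000 = $2,746,880.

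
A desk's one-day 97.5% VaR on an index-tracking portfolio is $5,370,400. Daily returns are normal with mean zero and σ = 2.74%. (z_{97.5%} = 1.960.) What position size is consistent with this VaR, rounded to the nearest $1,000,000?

$100,000,000

VaR as a fraction of value: z·σ = 1.960 × 2.74% = 5.3704%.
Position = $5,370,400 / 0.053704 = $100,000,000.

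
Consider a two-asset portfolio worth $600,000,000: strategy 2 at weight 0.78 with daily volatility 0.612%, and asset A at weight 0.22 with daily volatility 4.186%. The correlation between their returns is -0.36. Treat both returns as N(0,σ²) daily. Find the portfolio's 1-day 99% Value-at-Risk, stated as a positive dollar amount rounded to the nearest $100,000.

$12,200,000

σ_p² = 0.78²·0.612² + 0.22²·4.186² + 2·-0.36·0.78·0.22·0.612·4.186 = 0.7594 (%²).
σ_p = √0.7594 = 0.871%.
At 99%, z = 2.326.
VaR = 2.326 × 0.871% = 2.026%; on $600,000,000 that is $12,156,000.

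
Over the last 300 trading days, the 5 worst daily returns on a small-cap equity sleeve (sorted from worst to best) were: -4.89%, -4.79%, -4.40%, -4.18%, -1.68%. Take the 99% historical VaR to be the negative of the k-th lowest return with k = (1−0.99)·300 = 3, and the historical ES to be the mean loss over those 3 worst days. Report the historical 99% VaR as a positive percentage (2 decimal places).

k = 3; the 3rd lowest return is -4.40%, so VaR = 4.40%.

4.40%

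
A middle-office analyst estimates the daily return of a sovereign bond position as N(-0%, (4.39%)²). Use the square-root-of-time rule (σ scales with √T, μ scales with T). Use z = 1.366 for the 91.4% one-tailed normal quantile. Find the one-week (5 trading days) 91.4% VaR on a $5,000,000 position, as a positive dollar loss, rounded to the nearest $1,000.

$670,000

σ_{5d} = 4.39% × √5 = 9.816%.
VaR = 1.366 × 9.816% = 13.409%.
On $5,000,000: 0.13409 × $5,000,000 = $670,450.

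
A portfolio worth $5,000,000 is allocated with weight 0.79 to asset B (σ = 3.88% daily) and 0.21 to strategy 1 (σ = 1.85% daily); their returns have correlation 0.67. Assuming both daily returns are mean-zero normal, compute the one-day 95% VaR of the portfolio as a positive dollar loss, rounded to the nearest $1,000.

σ_p² = 0.79²·3.88² + 0.21²·1.85² + 2·0.67·0.79·0.21·3.88·1.85 = 11.1421 (%²).
σ_p = √11.1421 = 3.338%.
At 95%, z = 1.645.
VaR = 1.645 × 3.338% = 5.491%; on $5,000,000 that is $274,550.

$275,000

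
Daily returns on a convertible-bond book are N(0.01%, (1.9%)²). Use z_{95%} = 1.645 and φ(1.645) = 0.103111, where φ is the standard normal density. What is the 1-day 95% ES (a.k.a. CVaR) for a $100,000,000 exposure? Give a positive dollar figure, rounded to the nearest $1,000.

Tail multiplier: φ(z)/(1−α) = 0.103111 / 0.05 = 2.062.
ES = −(0.01%) + 1.9% × 2.062 = 3.908%.
On $100,000,000: 0.03908 × $100,000,000 = $3,908,000.

$3,908,000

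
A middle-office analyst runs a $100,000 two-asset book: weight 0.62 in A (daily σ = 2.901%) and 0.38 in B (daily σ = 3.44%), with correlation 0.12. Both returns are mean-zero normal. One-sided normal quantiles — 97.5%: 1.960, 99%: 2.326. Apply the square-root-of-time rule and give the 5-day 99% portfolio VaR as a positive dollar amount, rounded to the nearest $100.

σ_p = √(0.62²·2.901² + 0.38²·3.44² + 2·0.12·0.62·0.38·2.901·3.44) = 2.347%.
σ_{5d} = 2.347% × √5 = 5.248%.
VaR = 2.326 × 5.248% = 12.207%; on $100,000 that is $12,207.

$12,200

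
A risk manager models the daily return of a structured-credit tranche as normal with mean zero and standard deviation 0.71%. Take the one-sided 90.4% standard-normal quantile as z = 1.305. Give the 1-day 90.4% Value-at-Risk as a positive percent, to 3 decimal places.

VaR = z·σ = 1.305 × 0.71% = 0.927%.

0.927%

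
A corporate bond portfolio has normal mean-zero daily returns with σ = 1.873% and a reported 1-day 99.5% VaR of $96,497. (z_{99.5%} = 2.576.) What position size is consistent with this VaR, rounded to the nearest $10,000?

VaR as a fraction of value: z·σ = 2.576 × 1.873% = 4.82485%.
Position = $96,497 / 0.0482485 = $2,000,001.

$2,000,000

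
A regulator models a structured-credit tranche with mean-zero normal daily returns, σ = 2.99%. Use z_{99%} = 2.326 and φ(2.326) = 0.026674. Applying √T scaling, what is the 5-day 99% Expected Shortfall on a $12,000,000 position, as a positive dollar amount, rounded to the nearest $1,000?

σ_{5d} = 2.99% × √5 = 6.686%.
ES multiplier = φ(z)/(1−α) = 0.026674/0.01 = 2.667.
ES = 6.686% × 2.667 = 17.832%; on $12,000,000: $2,139,840.

$2,140,000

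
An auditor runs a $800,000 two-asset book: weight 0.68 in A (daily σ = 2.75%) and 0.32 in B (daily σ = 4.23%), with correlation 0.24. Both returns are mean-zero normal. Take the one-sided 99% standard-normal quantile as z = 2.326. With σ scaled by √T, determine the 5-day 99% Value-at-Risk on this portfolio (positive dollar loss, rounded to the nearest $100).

$106,400

σ_p = √(0.68²·2.75² + 0.32²·4.23² + 2·0.24·0.68·0.32·2.75·4.23) = 2.558%.
σ_{5d} = 2.558% × √5 = 5.720%.
VaR = 2.326 × 5.720% = 13.305%; on $800,000 that is $106,440.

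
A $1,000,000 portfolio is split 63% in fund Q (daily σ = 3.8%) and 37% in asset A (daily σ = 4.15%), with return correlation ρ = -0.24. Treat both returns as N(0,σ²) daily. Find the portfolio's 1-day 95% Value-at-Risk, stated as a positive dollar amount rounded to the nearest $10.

$41,370

σ_p² = 0.63²·3.8² + 0.37²·4.15² + 2·-0.24·0.63·0.37·3.8·4.15 = 6.3245 (%²).
σ_p = √6.3245 = 2.515%.
At 95%, z = 1.645.
VaR = 1.645 × 2.515% = 4.137%; on $1,000,000 that is $41,370.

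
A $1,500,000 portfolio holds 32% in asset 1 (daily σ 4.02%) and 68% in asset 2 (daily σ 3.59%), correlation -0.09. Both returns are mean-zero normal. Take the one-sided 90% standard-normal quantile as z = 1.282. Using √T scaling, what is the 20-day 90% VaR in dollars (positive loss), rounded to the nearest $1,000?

σ_p = √(0.32²·4.02² + 0.68²·3.59² + 2·-0.09·0.32·0.68·4.02·3.59) = 2.655%.
σ_{20d} = 2.655% × √20 = 11.874%.
VaR = 1.282 × 11.874% = 15.222%; on $1,500,000 that is $228,330.

$228,000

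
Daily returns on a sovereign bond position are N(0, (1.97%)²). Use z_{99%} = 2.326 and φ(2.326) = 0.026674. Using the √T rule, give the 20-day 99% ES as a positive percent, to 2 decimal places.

σ_{20d} = 1.97% × √20 = 8.810%.
ES multiplier = φ(z)/(1−α) = 0.026674/0.01 = 2.667.
ES = 8.810% × 2.667 = 23.496%.

23.50%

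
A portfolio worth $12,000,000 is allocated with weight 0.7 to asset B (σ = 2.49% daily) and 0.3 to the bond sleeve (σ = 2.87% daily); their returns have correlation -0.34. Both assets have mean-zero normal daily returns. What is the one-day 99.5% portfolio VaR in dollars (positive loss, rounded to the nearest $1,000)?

σ_p² = 0.7²·2.49² + 0.3²·2.87² + 2·-0.34·0.7·0.3·2.49·2.87 = 2.7589 (%²).
σ_p = √2.7589 = 1.661%.
At 99.5%, z = 2.576.
VaR = 2.576 × 1.661% = 4.279%; on $12,000,000 that is $513,480.

$513,000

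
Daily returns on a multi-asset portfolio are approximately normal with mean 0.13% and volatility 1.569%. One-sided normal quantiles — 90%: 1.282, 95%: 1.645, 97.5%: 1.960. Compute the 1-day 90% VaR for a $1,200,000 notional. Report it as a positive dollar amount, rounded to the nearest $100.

$22,600

VaR = −μ + z·σ = −(0.13%) + 1.282 × 1.569% = 1.881%.
On $1,200,000: 0.01881 × $1,200,000 = $22,572.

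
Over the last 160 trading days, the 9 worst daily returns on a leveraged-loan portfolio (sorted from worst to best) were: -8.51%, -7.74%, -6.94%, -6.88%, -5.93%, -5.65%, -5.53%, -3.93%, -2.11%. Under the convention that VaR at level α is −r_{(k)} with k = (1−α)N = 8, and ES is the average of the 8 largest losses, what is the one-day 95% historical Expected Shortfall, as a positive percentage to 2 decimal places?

6.39%

The 8 worst returns sum to -51.11%.
ES = −(-51.11%) / 8 = 6.38875% ≈ 6.39%.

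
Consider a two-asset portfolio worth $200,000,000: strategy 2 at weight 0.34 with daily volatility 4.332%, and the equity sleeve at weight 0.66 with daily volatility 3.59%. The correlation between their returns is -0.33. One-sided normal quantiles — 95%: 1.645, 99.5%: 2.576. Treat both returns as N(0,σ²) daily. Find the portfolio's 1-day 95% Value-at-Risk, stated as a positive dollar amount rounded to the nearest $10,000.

$7,700,000

σ_p² = 0.34²·4.332² + 0.66²·3.59² + 2·-0.33·0.34·0.66·4.332·3.59 = 5.4801 (%²).
σ_p = √5.4801 = 2.341%.
VaR = 1.645 × 2.341% = 3.851%; on $200,000,000 that is $7,702,000.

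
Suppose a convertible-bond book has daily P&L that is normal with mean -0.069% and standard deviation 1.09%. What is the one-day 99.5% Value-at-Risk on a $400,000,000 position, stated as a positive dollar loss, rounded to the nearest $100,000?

At 99.5% one-sided, z = 2.576.
VaR = −μ + z·σ = −(-0.069%) + 2.576 × 1.09% = 2.877%.
On $400,000,000: 0.02877 × $400,000,000 = $11,508,000.

$11,500,000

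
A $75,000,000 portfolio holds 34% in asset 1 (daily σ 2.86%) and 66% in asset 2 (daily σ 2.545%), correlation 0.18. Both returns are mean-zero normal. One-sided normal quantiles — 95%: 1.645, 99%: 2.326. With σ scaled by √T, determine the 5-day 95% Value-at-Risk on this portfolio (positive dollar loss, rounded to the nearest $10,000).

σ_p = √(0.34²·2.86² + 0.66²·2.545² + 2·0.18·0.34·0.66·2.86·2.545) = 2.087%.
σ_{5d} = 2.087% × √5 = 4.667%.
VaR = 1.645 × 4.667% = 7.677%; on $75,000,000 that is $5,757,750.

$5,760,000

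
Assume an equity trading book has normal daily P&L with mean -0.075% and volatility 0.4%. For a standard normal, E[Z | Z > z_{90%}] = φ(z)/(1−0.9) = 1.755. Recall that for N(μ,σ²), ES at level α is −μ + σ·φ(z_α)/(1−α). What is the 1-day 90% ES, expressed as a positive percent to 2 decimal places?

0.78%

ES = −(-0.075%) + 0.4% × 1.755 = 0.777%.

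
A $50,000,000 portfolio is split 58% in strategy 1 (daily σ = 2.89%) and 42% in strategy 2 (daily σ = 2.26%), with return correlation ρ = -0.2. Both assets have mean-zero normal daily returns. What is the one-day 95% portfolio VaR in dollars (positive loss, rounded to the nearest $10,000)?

$1,440,000

σ_p² = 0.58²·2.89² + 0.42²·2.26² + 2·-0.2·0.58·0.42·2.89·2.26 = 3.0742 (%²).
σ_p = √3.0742 = 1.753%.
At 95%, z = 1.645.
VaR = 1.645 × 1.753% = 2.884%; on $50,000,000 that is $1,442,000.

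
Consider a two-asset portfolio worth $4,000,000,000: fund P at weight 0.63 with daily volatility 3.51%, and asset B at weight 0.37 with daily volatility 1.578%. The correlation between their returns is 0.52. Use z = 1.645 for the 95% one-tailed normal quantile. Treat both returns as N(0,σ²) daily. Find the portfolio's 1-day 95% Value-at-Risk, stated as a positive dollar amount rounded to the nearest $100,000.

σ_p² = 0.63²·3.51² + 0.37²·1.578² + 2·0.52·0.63·0.37·3.51·1.578 = 6.5735 (%²).
σ_p = √6.5735 = 2.564%.
VaR = 1.645 × 2.564% = 4.218%; on $4,000,000,000 that is $168,720,000.

$168,700,000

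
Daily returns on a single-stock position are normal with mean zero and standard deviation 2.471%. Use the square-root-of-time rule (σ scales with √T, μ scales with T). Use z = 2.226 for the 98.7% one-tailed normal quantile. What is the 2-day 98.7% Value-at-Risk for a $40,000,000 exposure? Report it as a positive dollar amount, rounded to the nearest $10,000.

$3,110,000

σ_{2d} = 2.471% × √2 = 3.495%.
VaR = 2.226 × 3.495% = 7.780%.
On $40,000,000: 0.07780 × $40,000,000 = $3,112,000.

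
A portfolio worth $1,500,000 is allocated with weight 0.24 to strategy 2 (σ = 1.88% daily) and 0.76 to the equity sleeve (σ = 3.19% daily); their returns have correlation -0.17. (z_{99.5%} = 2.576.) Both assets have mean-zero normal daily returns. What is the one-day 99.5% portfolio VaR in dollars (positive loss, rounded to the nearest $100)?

σ_p² = 0.24²·1.88² + 0.76²·3.19² + 2·-0.17·0.24·0.76·1.88·3.19 = 5.7094 (%²).
σ_p = √5.7094 = 2.389%.
VaR = 2.576 × 2.389% = 6.154%; on $1,500,000 that is $92,310.

$92,300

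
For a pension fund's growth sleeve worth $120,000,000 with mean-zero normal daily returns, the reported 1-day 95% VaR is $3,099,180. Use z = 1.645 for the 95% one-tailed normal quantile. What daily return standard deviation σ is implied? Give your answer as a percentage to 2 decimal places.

VaR as a fraction: $3,099,180 / $120,000,000 = 2.583%.
σ = VaR / z = 2.583% / 1.645 = 1.570%.

1.57%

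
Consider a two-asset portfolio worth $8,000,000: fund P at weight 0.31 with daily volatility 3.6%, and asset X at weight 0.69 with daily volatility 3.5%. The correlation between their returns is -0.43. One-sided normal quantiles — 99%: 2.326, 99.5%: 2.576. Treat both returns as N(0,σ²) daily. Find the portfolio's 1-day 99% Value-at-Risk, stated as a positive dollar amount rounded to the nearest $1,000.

σ_p² = 0.31²·3.6² + 0.69²·3.5² + 2·-0.43·0.31·0.69·3.6·3.5 = 4.7599 (%²).
σ_p = √4.7599 = 2.182%.
VaR = 2.326 × 2.182% = 5.075%; on $8,000,000 that is $406,000.

$406,000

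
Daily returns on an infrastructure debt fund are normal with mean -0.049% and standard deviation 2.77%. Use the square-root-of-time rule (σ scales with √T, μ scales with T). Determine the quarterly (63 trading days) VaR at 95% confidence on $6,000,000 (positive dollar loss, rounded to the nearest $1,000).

At 95%, z = 1.645.
σ_{63d} = 2.77% × √63 = 21.986%; μ_{63d} = 63 × -0.049% = -3.087%.
VaR = −(-3.087%) + 1.645 × 21.986% = 39.254%.
On $6,000,000: 0.39254 × $6,000,000 = $2,355,240.

$2,355,000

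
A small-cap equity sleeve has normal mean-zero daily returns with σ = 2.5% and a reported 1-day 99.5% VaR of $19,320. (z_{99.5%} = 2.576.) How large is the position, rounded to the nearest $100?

$300,000

VaR as a fraction of value: z·σ = 2.576 × 2.5% = 6.44%.
Position = $19,320 / 0.0644 = $300,000.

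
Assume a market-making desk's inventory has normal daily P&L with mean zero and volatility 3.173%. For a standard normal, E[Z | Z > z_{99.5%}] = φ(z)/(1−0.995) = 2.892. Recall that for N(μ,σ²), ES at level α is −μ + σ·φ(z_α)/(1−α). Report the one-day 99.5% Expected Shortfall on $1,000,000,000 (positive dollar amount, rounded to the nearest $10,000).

ES = 3.173% × 2.892 = 9.176%.
On $1,000,000,000: 0.09176 × $1,000,000,000 = $91,760,000.

$91,760,000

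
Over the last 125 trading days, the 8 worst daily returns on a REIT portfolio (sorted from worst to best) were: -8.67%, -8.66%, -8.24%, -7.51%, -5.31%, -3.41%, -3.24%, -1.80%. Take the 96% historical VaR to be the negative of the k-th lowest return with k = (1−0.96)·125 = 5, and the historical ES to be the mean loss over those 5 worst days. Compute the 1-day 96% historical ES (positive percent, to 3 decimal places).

7.678%

The 5 worst returns sum to -38.39%.
ES = −(-38.39%) / 5 = 7.678%.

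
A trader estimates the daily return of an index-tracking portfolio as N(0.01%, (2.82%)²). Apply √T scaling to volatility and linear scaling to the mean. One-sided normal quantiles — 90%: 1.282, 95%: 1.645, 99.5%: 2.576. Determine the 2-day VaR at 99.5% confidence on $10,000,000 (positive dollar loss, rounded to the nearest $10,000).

$1,030,000

σ_{2d} = 2.82% × √2 = 3.988%; μ_{2d} = 2 × 0.01% = 0.020%.
VaR = −(0.020%) + 2.576 × 3.988% = 10.253%.
On $10,000,000: 0.10253 × $10,000,000 = $1,025,300.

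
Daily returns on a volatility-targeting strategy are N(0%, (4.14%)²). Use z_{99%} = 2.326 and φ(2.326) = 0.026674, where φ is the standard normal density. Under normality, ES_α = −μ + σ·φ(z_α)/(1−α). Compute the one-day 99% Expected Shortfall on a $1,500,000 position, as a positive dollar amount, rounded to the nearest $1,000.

$166,000

Tail multiplier: φ(z)/(1−α) = 0.026674 / 0.01 = 2.667.
ES = 4.14% × 2.667 = 11.041%.
On $1,500,000: 0.11041 × $1,500,000 = $165,615.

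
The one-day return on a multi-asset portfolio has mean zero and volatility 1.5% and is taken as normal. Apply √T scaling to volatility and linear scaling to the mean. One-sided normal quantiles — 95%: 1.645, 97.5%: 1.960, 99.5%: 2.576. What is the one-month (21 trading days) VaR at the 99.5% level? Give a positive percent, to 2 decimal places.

17.71%

σ_{21d} = 1.5% × √21 = 6.874%.
VaR = 2.576 × 6.874% = 17.707%.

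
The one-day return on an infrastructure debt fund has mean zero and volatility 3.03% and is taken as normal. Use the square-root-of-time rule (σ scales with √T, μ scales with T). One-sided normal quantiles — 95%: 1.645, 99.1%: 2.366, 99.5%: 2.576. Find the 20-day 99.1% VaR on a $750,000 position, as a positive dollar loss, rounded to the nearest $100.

σ_{20d} = 3.03% × √20 = 13.551%.
VaR = 2.366 × 13.551% = 32.062%.
On $750,000: 0.32062 × $750,000 = $240,465.

$240,500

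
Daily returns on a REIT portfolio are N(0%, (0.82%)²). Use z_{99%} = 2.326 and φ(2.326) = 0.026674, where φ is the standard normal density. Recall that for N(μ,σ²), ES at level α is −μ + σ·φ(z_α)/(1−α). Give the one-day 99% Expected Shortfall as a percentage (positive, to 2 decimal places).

2.19%

Tail multiplier: φ(z)/(1−α) = 0.026674 / 0.01 = 2.667.
ES = 0.82% × 2.667 = 2.187%.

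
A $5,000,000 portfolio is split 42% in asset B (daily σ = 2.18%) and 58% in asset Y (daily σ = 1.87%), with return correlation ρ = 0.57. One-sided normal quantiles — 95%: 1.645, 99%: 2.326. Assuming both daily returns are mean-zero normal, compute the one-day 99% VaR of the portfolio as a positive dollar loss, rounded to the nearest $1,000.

$206,000

σ_p² = 0.42²·2.18² + 0.58²·1.87² + 2·0.57·0.42·0.58·2.18·1.87 = 3.1468 (%²).
σ_p = √3.1468 = 1.774%.
VaR = 2.326 × 1.774% = 4.126%; on $5,000,000 that is $206,300.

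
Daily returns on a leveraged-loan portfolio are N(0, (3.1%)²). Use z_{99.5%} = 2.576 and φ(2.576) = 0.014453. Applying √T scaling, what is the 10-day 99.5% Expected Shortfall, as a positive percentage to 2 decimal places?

28.34%

σ_{10d} = 3.1% × √10 = 9.803%.
ES multiplier = φ(z)/(1−α) = 0.014453/0.005 = 2.891.
ES = 9.803% × 2.891 = 28.340%.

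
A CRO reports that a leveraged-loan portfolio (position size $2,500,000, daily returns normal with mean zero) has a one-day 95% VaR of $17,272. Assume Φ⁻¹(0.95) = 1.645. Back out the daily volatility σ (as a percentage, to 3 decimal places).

VaR as a fraction: $17,272 / $2,500,000 = 0.691%.
σ = VaR / z = 0.691% / 1.645 = 0.420%.

0.420%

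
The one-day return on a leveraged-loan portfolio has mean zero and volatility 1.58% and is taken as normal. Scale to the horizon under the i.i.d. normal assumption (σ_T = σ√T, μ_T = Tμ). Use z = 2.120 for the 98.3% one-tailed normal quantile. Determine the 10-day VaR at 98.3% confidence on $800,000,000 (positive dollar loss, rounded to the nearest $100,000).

σ_{10d} = 1.58% × √10 = 4.996%.
VaR = 2.120 × 4.996% = 10.592%.
On $800,000,000: 0.10592 × $800,000,000 = $84,736,000.

$84,700,000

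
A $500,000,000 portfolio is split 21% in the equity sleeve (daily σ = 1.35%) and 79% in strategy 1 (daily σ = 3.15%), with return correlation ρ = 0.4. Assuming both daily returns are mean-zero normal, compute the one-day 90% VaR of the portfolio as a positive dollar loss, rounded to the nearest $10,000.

σ_p² = 0.21²·1.35² + 0.79²·3.15² + 2·0.4·0.21·0.79·1.35·3.15 = 6.8374 (%²).
σ_p = √6.8374 = 2.615%.
At 90%, z = 1.282.
VaR = 1.282 × 2.615% = 3.352%; on $500,000,000 that is $16,760,000.

$16,760,000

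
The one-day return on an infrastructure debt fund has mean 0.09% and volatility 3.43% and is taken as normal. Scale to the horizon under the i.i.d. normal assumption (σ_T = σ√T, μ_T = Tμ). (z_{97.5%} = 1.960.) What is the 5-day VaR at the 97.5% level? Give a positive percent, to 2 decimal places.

σ_{5d} = 3.43% × √5 = 7.670%; μ_{5d} = 5 × 0.09% = 0.450%.
VaR = −(0.450%) + 1.960 × 7.670% = 14.583%.

14.58%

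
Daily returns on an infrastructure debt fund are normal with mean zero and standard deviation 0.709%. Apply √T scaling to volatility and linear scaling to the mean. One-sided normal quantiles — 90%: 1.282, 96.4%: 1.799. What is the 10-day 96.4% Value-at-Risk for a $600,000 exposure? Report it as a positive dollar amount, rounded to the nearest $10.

σ_{10d} = 0.709% × √10 = 2.242%.
VaR = 1.799 × 2.242% = 4.033%.
On $600,000: 0.04033 × $600,000 = $24,198.

$24,200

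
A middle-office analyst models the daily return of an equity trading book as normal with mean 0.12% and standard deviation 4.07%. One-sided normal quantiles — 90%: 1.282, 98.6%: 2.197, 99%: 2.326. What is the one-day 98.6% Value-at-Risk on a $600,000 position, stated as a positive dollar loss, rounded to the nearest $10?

VaR = −μ + z·σ = −(0.12%) + 2.197 × 4.07% = 8.822%.
On $600,000: 0.08822 × $600,000 = $52,932.

$52,930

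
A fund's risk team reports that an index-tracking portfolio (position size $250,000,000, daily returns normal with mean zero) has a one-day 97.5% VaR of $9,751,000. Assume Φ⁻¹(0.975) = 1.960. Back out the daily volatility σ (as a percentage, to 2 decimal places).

1.99%

VaR as a fraction: $9,751,000 / $250,000,000 = 3.900%.
σ = VaR / z = 3.900% / 1.960 = 1.990%.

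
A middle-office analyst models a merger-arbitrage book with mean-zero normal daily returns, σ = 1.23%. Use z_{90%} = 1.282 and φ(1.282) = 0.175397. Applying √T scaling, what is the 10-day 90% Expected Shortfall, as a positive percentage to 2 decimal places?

σ_{10d} = 1.23% × √10 = 3.890%.
ES multiplier = φ(z)/(1−α) = 0.175397/0.1 = 1.754.
ES = 3.890% × 1.754 = 6.823%.

6.82%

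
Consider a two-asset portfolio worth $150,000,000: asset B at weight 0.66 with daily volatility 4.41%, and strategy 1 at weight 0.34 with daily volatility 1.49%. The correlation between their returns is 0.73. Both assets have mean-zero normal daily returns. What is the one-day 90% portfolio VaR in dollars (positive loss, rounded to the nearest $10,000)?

$6,340,000

σ_p² = 0.66²·4.41² + 0.34²·1.49² + 2·0.73·0.66·0.34·4.41·1.49 = 10.8810 (%²).
σ_p = √10.8810 = 3.299%.
At 90%, z = 1.282.
VaR = 1.282 × 3.299% = 4.229%; on $150,000,000 that is $6,343,500.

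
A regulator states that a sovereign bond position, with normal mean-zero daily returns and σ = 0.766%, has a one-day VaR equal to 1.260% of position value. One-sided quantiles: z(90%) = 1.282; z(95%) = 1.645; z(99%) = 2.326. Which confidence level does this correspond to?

95%

Implied z = VaR/σ = 1.260 / 0.766 = 1.645.
This matches z(95%) = 1.645.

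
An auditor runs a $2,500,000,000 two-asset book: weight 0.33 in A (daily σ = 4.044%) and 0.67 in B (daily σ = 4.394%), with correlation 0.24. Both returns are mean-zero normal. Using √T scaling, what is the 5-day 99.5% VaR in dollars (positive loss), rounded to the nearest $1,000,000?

$506,000,000

σ_p = √(0.33²·4.044² + 0.67²·4.394² + 2·0.24·0.33·0.67·4.044·4.394) = 3.512%.
σ_{5d} = 3.512% × √5 = 7.853%.
z(99.5%) = 2.576.
VaR = 2.576 × 7.853% = 20.229%; on $2,500,000,000 that is $505,725,000.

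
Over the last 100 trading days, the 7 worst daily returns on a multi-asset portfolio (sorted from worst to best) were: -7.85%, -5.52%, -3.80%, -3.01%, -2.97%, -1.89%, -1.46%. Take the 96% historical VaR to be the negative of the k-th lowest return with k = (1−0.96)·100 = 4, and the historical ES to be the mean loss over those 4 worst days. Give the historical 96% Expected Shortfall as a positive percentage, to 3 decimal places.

The 4 worst returns sum to -20.18%.
ES = −(-20.18%) / 4 = 5.045%.

5.045%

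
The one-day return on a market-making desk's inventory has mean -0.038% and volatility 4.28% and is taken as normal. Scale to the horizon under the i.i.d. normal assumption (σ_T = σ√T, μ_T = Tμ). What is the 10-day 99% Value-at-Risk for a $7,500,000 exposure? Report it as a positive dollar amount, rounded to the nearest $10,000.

At 99%, z = 2.326.
σ_{10d} = 4.28% × √10 = 13.535%; μ_{10d} = 10 × -0.038% = -0.380%.
VaR = −(-0.380%) + 2.326 × 13.535% = 31.862%.
On $7,500,000: 0.31862 × $7,500,000 = $2,389,650.

$2,390,000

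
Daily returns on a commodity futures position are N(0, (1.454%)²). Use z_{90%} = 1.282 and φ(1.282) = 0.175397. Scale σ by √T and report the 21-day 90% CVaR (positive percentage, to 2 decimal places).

11.69%

σ_{21d} = 1.454% × √21 = 6.663%.
ES multiplier = φ(z)/(1−α) = 0.175397/0.1 = 1.754.
ES = 6.663% × 1.754 = 11.687%.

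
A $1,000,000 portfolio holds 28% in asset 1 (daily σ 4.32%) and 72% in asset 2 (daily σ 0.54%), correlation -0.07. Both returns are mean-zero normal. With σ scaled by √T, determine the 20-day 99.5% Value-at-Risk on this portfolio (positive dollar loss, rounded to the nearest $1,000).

$143,000

σ_p = √(0.28²·4.32² + 0.72²·0.54² + 2·-0.07·0.28·0.72·4.32·0.54) = 1.244%.
σ_{20d} = 1.244% × √20 = 5.563%.
z(99.5%) = 2.576.
VaR = 2.576 × 5.563% = 14.330%; on $1,000,000 that is $143,300.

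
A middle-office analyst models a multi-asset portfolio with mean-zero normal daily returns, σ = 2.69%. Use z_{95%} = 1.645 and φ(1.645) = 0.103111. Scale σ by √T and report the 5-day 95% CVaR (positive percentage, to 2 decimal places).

12.40%

σ_{5d} = 2.69% × √5 = 6.015%.
ES multiplier = φ(z)/(1−α) = 0.103111/0.05 = 2.062.
ES = 6.015% × 2.062 = 12.403%.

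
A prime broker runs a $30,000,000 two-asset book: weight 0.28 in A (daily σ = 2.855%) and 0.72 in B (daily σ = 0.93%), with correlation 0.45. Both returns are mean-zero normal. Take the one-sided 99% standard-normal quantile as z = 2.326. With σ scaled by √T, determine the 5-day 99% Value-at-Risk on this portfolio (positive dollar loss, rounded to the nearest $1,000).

$1,955,000

σ_p = √(0.28²·2.855² + 0.72²·0.93² + 2·0.45·0.28·0.72·2.855·0.93) = 1.253%.
σ_{5d} = 1.253% × √5 = 2.802%.
VaR = 2.326 × 2.802% = 6.517%; on $30,000,000 that is $1,955,100.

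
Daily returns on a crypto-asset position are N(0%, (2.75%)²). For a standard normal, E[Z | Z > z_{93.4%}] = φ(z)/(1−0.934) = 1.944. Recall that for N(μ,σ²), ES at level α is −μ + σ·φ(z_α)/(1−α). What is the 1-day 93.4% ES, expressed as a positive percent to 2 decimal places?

ES = 2.75% × 1.944 = 5.346%.

5.35%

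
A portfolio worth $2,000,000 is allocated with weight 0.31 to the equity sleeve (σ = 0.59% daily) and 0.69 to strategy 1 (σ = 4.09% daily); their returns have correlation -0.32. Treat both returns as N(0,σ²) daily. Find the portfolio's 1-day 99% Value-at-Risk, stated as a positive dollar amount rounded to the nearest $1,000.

σ_p² = 0.31²·0.59² + 0.69²·4.09² + 2·-0.32·0.31·0.69·0.59·4.09 = 7.6674 (%²).
σ_p = √7.6674 = 2.769%.
At 99%, z = 2.326.
VaR = 2.326 × 2.769% = 6.441%; on $2,000,000 that is $128,820.

$129,000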